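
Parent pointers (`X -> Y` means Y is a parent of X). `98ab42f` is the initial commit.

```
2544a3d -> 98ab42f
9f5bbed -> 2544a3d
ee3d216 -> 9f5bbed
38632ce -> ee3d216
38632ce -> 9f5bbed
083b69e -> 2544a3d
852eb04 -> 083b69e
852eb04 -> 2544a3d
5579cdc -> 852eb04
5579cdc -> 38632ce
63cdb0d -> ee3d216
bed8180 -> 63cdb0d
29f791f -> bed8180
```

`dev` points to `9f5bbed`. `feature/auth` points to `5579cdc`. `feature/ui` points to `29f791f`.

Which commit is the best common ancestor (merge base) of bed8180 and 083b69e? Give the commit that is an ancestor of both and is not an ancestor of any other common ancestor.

2544a3d

Ancestors of bed8180: {2544a3d, 63cdb0d, 98ab42f, 9f5bbed, bed8180, ee3d216}.
Ancestors of 083b69e: {083b69e, 2544a3d, 98ab42f}.
Common ancestors: {2544a3d, 98ab42f}.
Among these, 2544a3d is not an ancestor of any other common ancestor — it is the merge base.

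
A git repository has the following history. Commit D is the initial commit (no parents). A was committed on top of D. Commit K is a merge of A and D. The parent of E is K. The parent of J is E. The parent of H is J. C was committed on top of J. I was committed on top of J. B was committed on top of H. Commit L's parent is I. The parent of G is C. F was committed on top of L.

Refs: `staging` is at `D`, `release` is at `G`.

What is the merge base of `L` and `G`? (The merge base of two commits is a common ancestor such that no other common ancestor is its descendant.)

J

Ancestors of L: {A, D, E, I, J, K, L}.
Ancestors of G: {A, C, D, E, G, J, K}.
Common ancestors: {A, D, E, J, K}.
Among these, J is not an ancestor of any other common ancestor — it is the merge base.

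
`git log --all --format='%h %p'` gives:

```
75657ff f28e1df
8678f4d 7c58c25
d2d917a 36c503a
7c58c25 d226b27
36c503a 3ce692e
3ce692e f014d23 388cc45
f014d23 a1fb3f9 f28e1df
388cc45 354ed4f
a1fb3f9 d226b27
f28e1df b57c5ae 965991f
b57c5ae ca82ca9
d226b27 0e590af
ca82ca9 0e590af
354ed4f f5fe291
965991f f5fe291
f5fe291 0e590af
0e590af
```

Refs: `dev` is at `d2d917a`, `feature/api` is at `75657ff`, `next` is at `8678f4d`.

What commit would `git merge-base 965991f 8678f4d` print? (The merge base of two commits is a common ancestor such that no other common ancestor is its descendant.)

Ancestors of 965991f: {0e590af, 965991f, f5fe291}.
Ancestors of 8678f4d: {0e590af, 7c58c25, 8678f4d, d226b27}.
Common ancestors: {0e590af}.
The only common ancestor is 0e590af, so it is the merge base.

0e590af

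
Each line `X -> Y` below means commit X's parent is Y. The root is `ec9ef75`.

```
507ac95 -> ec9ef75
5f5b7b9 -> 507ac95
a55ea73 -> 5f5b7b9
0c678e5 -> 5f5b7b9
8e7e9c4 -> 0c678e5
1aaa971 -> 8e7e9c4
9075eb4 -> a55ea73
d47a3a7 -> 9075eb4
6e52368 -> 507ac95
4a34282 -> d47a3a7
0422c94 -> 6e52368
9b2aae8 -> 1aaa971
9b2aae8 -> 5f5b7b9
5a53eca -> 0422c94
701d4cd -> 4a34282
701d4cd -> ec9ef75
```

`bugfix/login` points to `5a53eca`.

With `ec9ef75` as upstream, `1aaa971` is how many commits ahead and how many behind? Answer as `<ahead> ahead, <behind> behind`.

5 ahead, 0 behind

Reachable from 1aaa971: {0c678e5, 1aaa971, 507ac95, 5f5b7b9, 8e7e9c4, ec9ef75}.
Reachable from ec9ef75: {ec9ef75}.
Only in 1aaa971's history (ahead): {0c678e5, 1aaa971, 507ac95, 5f5b7b9, 8e7e9c4} — 5.
Only in ec9ef75's history (behind): {} — 0.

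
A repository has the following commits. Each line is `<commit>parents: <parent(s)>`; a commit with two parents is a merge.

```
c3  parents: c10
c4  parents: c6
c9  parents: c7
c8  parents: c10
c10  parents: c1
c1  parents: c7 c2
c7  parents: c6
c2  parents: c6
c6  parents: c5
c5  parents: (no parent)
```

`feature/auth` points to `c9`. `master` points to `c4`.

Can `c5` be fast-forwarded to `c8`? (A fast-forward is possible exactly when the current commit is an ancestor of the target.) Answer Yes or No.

Yes

A fast-forward from c5 to c8 is possible iff c5 is an ancestor of c8.
Ancestors of c8: {c1, c10, c2, c5, c6, c7, c8}.
c5 is among them, so fast-forward is possible.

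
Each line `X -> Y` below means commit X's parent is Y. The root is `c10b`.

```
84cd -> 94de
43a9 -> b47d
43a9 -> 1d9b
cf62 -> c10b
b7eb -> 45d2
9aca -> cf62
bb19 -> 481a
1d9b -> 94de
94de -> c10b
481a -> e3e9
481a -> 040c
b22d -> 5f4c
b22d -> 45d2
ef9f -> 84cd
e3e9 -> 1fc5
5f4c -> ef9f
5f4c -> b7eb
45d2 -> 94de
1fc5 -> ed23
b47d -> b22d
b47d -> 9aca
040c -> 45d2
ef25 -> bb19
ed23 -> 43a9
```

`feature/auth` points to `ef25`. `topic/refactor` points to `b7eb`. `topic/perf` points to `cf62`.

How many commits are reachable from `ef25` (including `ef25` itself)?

Walking parent pointers from ef25: reachable set = {040c, 1d9b, 1fc5, 43a9, 45d2, 481a, 5f4c, 84cd, 94de, 9aca, b22d, b47d, b7eb, bb19, c10b, cf62, e3e9, ed23, ef25, ef9f}.
That is 20 commits.

20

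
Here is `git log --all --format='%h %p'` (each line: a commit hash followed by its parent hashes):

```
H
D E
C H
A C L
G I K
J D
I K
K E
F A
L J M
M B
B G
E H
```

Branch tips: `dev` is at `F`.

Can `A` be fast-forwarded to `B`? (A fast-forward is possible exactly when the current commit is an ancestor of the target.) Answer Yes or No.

A fast-forward from A to B is possible iff A is an ancestor of B.
Ancestors of B: {B, E, G, H, I, K}.
A is not among them, so fast-forward is not possible.

No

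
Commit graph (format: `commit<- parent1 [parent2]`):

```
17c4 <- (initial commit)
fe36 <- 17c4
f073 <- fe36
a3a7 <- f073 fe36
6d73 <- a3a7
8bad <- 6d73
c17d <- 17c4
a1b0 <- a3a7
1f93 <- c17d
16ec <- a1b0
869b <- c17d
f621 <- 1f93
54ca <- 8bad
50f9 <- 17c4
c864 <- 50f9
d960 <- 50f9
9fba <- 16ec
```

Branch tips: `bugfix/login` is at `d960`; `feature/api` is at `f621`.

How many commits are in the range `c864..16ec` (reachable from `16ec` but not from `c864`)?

Reachable from 16ec: {16ec, 17c4, a1b0, a3a7, f073, fe36}.
Reachable from c864: {17c4, 50f9, c864}.
In 16ec's history but not c864's: {16ec, a1b0, a3a7, f073, fe36} — 5 commits.

5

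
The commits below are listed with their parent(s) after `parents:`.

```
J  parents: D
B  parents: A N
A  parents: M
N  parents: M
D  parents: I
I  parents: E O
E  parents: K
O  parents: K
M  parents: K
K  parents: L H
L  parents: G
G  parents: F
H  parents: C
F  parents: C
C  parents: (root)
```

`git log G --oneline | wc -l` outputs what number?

3

Walking parent pointers from G: reachable set = {C, F, G}.
That is 3 commits.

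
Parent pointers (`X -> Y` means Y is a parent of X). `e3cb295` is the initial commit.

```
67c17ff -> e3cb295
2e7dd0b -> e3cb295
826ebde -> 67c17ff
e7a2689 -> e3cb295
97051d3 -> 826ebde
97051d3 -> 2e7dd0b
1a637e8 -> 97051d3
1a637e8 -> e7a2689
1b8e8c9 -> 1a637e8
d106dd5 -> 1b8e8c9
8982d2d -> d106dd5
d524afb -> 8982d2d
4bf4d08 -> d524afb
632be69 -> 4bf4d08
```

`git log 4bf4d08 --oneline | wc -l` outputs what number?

Walking parent pointers from 4bf4d08: reachable set = {1a637e8, 1b8e8c9, 2e7dd0b, 4bf4d08, 67c17ff, 826ebde, 8982d2d, 97051d3, d106dd5, d524afb, e3cb295, e7a2689}.
That is 12 commits.

12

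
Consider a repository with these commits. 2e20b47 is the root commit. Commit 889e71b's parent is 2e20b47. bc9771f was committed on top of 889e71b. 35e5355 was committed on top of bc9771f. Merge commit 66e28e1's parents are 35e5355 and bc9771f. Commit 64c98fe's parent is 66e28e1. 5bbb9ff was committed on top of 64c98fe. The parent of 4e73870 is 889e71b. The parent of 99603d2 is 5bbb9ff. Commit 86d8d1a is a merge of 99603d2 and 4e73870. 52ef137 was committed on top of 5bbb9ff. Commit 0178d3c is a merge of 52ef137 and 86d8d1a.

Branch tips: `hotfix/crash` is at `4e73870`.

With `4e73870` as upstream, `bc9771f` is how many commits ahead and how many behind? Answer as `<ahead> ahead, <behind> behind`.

1 ahead, 1 behind

Reachable from bc9771f: {2e20b47, 889e71b, bc9771f}.
Reachable from 4e73870: {2e20b47, 4e73870, 889e71b}.
Only in bc9771f's history (ahead): {bc9771f} — 1.
Only in 4e73870's history (behind): {4e73870} — 1.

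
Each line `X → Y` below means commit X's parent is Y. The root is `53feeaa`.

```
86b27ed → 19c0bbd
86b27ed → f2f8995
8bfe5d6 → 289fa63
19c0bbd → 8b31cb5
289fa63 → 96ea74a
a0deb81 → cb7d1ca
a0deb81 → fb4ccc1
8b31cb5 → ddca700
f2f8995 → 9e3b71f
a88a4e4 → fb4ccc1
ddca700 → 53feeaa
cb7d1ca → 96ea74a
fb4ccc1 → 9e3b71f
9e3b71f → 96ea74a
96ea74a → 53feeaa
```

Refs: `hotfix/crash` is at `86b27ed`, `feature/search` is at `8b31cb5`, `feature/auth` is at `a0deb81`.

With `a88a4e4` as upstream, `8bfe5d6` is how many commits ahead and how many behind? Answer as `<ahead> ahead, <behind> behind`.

2 ahead, 3 behind

Reachable from 8bfe5d6: {289fa63, 53feeaa, 8bfe5d6, 96ea74a}.
Reachable from a88a4e4: {53feeaa, 96ea74a, 9e3b71f, a88a4e4, fb4ccc1}.
Only in 8bfe5d6's history (ahead): {289fa63, 8bfe5d6} — 2.
Only in a88a4e4's history (behind): {9e3b71f, a88a4e4, fb4ccc1} — 3.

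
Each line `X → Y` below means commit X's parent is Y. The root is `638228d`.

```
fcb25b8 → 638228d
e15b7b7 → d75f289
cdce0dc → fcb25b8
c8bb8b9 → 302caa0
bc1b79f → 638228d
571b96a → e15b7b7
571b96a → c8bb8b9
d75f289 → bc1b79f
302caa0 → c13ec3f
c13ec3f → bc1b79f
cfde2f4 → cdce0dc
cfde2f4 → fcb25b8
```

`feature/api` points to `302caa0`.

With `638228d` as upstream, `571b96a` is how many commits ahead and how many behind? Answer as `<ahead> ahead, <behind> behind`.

7 ahead, 0 behind

Reachable from 571b96a: {302caa0, 571b96a, 638228d, bc1b79f, c13ec3f, c8bb8b9, d75f289, e15b7b7}.
Reachable from 638228d: {638228d}.
Only in 571b96a's history (ahead): {302caa0, 571b96a, bc1b79f, c13ec3f, c8bb8b9, d75f289, e15b7b7} — 7.
Only in 638228d's history (behind): {} — 0.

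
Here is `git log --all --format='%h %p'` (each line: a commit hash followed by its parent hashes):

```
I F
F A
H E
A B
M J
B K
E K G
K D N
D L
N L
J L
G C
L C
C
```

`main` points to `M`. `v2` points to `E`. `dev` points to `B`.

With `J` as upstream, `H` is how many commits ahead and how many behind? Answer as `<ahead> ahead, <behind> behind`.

Reachable from H: {C, D, E, G, H, K, L, N}.
Reachable from J: {C, J, L}.
Only in H's history (ahead): {D, E, G, H, K, N} — 6.
Only in J's history (behind): {J} — 1.

6 ahead, 1 behind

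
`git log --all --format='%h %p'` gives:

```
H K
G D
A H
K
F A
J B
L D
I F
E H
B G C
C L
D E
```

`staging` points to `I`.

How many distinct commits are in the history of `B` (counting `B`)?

Walking parent pointers from B: reachable set = {B, C, D, E, G, H, K, L}.
That is 8 commits.

8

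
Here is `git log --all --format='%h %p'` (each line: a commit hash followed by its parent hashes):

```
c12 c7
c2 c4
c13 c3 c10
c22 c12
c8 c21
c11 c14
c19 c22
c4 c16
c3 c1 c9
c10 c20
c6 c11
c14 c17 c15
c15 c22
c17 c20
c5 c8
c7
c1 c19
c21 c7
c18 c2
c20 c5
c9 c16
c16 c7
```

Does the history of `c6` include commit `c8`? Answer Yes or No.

Ancestors of c6 (commits reachable by following parents): {c11, c12, c14, c15, c17, c20, c21, c22, c5, c6, c7, c8}.
c8 is in that set, so it is an ancestor of c6.

Yes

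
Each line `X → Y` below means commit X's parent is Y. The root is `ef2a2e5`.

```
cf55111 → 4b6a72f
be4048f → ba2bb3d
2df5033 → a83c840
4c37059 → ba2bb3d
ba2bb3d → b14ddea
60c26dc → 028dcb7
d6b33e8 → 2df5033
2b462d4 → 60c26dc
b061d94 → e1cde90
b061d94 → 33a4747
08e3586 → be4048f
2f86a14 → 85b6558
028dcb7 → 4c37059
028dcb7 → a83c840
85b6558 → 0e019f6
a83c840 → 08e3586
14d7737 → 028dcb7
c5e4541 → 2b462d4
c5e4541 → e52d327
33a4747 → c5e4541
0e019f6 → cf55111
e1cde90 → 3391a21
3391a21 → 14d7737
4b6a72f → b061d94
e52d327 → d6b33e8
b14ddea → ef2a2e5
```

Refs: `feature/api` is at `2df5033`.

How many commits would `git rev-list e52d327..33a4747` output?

6

Reachable from 33a4747: {028dcb7, 08e3586, 2b462d4, 2df5033, 33a4747, 4c37059, 60c26dc, a83c840, b14ddea, ba2bb3d, be4048f, c5e4541, d6b33e8, e52d327, ef2a2e5}.
Reachable from e52d327: {08e3586, 2df5033, a83c840, b14ddea, ba2bb3d, be4048f, d6b33e8, e52d327, ef2a2e5}.
In 33a4747's history but not e52d327's: {028dcb7, 2b462d4, 33a4747, 4c37059, 60c26dc, c5e4541} — 6 commits.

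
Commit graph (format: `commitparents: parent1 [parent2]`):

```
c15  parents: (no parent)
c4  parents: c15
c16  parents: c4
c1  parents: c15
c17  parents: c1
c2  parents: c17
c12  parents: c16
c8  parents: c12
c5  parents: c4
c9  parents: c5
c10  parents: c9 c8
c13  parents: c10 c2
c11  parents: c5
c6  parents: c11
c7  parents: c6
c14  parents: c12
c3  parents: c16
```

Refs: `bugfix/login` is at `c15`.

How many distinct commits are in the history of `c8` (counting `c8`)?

Walking parent pointers from c8: reachable set = {c12, c15, c16, c4, c8}.
That is 5 commits.

5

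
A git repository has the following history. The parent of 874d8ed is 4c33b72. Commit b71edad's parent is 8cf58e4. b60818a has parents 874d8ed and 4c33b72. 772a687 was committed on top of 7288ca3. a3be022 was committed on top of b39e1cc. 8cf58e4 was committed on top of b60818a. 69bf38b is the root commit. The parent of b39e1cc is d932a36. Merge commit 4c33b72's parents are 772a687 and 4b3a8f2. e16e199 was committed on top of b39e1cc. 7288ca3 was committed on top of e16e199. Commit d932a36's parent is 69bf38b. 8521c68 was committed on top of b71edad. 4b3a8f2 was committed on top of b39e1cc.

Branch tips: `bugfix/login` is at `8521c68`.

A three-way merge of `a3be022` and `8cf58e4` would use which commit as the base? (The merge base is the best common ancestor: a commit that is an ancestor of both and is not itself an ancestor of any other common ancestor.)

b39e1cc

Ancestors of a3be022: {69bf38b, a3be022, b39e1cc, d932a36}.
Ancestors of 8cf58e4: {4b3a8f2, 4c33b72, 69bf38b, 7288ca3, 772a687, 874d8ed, 8cf58e4, b39e1cc, b60818a, d932a36, e16e199}.
Common ancestors: {69bf38b, b39e1cc, d932a36}.
Among these, b39e1cc is not an ancestor of any other common ancestor — it is the merge base.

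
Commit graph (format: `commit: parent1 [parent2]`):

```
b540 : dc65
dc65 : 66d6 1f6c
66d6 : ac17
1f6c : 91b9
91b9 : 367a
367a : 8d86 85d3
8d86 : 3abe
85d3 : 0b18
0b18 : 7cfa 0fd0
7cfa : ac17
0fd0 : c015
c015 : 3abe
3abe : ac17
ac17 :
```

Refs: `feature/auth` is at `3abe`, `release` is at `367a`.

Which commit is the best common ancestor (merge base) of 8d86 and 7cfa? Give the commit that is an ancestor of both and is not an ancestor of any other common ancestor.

ac17

Ancestors of 8d86: {3abe, 8d86, ac17}.
Ancestors of 7cfa: {7cfa, ac17}.
Common ancestors: {ac17}.
The only common ancestor is ac17, so it is the merge base.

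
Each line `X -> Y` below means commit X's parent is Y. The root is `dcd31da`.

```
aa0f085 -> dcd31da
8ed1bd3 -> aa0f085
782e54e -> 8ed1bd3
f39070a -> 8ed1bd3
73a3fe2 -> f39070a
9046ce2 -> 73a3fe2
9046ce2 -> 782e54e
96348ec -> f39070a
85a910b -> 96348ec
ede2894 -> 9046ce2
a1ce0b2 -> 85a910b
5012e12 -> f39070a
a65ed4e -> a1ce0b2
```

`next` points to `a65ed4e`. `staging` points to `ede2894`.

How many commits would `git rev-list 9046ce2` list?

7

Walking parent pointers from 9046ce2: reachable set = {73a3fe2, 782e54e, 8ed1bd3, 9046ce2, aa0f085, dcd31da, f39070a}.
That is 7 commits.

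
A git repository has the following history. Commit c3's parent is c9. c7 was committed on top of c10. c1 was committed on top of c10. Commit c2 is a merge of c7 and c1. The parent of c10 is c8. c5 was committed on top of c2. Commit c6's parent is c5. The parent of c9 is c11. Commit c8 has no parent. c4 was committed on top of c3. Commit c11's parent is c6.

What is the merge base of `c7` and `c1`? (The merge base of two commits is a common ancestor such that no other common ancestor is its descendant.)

Ancestors of c7: {c10, c7, c8}.
Ancestors of c1: {c1, c10, c8}.
Common ancestors: {c10, c8}.
Among these, c10 is not an ancestor of any other common ancestor — it is the merge base.

c10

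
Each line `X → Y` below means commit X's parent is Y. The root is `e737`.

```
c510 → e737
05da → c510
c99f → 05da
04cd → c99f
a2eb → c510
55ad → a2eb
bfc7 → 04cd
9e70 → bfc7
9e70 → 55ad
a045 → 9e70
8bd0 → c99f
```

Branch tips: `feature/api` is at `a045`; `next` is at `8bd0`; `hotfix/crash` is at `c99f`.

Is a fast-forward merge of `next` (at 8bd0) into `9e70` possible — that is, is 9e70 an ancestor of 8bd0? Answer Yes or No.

No

A fast-forward from 9e70 to 8bd0 is possible iff 9e70 is an ancestor of 8bd0.
Ancestors of 8bd0: {05da, 8bd0, c510, c99f, e737}.
9e70 is not among them, so fast-forward is not possible.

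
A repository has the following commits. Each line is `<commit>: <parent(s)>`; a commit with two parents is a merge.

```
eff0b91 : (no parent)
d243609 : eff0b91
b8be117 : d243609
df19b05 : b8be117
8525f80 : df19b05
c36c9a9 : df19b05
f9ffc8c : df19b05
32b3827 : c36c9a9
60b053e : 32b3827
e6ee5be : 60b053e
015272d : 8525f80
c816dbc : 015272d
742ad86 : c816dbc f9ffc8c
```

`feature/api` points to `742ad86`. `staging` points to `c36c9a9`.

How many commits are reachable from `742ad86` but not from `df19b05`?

Reachable from 742ad86: {015272d, 742ad86, 8525f80, b8be117, c816dbc, d243609, df19b05, eff0b91, f9ffc8c}.
Reachable from df19b05: {b8be117, d243609, df19b05, eff0b91}.
In 742ad86's history but not df19b05's: {015272d, 742ad86, 8525f80, c816dbc, f9ffc8c} — 5 commits.

5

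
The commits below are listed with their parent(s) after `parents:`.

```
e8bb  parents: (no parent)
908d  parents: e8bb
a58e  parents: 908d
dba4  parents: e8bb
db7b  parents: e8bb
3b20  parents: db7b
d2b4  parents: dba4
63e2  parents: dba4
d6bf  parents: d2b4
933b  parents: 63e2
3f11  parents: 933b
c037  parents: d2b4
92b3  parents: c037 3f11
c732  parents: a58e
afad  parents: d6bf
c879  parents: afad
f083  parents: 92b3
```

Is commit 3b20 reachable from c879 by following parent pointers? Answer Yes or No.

Ancestors of c879: {afad, c879, d2b4, d6bf, dba4, e8bb}.
3b20 is not in that set, so it is not an ancestor of c879.

No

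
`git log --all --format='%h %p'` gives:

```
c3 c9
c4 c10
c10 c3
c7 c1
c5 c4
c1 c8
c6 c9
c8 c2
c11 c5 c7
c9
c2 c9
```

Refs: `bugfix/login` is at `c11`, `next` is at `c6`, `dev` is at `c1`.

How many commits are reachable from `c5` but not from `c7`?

Reachable from c5: {c10, c3, c4, c5, c9}.
Reachable from c7: {c1, c2, c7, c8, c9}.
In c5's history but not c7's: {c10, c3, c4, c5} — 4 commits.

4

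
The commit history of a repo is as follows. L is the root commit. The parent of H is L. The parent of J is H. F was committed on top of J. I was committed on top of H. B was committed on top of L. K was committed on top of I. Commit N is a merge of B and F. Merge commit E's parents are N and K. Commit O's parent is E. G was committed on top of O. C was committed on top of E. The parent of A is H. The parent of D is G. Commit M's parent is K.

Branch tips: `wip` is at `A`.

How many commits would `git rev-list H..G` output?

Reachable from G: {B, E, F, G, H, I, J, K, L, N, O}.
Reachable from H: {H, L}.
In G's history but not H's: {B, E, F, G, I, J, K, N, O} — 9 commits.

9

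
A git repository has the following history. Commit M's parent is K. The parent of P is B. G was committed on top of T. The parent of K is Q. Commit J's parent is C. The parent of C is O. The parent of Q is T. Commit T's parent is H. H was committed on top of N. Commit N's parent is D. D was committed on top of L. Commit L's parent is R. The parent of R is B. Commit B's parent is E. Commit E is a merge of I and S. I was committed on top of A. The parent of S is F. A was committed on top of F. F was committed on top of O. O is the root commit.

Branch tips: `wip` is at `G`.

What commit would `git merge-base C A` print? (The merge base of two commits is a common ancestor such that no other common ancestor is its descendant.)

Ancestors of C: {C, O}.
Ancestors of A: {A, F, O}.
Common ancestors: {O}.
The only common ancestor is O, so it is the merge base.

O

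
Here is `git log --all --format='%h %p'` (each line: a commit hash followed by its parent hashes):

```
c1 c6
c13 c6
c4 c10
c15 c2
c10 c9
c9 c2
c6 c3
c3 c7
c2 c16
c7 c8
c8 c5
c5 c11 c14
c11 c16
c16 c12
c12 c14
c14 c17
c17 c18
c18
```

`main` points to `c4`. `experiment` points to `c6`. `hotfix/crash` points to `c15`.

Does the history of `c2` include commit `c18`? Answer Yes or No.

Yes

Ancestors of c2 (commits reachable by following parents): {c12, c14, c16, c17, c18, c2}.
c18 is in that set, so it is an ancestor of c2.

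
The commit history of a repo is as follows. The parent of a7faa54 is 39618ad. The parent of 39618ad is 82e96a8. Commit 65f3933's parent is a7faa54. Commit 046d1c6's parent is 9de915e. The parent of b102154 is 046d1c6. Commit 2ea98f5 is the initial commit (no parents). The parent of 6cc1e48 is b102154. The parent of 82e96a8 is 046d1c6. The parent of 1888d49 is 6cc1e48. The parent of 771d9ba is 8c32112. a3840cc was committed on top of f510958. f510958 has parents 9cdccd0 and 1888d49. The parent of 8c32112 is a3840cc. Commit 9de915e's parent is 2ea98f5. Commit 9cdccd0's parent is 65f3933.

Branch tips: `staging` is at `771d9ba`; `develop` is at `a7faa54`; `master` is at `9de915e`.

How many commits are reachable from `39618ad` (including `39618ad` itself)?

5

Walking parent pointers from 39618ad: reachable set = {046d1c6, 2ea98f5, 39618ad, 82e96a8, 9de915e}.
That is 5 commits.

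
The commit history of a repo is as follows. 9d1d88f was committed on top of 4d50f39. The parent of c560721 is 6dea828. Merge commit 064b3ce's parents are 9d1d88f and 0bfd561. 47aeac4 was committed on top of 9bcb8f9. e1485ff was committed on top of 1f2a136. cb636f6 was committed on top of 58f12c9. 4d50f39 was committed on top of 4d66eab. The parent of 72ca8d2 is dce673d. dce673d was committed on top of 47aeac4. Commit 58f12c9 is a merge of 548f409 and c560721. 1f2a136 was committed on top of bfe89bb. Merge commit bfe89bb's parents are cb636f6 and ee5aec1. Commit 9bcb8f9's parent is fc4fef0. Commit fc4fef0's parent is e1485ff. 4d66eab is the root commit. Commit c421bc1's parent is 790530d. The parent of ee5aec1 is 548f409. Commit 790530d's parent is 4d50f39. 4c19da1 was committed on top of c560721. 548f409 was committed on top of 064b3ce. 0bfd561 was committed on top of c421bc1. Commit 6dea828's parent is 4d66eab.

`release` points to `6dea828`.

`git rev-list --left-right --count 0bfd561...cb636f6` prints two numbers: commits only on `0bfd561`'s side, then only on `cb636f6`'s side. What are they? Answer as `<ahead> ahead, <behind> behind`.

0 ahead, 7 behind

Reachable from 0bfd561: {0bfd561, 4d50f39, 4d66eab, 790530d, c421bc1}.
Reachable from cb636f6: {064b3ce, 0bfd561, 4d50f39, 4d66eab, 548f409, 58f12c9, 6dea828, 790530d, 9d1d88f, c421bc1, c560721, cb636f6}.
Only in 0bfd561's history (ahead): {} — 0.
Only in cb636f6's history (behind): {064b3ce, 548f409, 58f12c9, 6dea828, 9d1d88f, c560721, cb636f6} — 7.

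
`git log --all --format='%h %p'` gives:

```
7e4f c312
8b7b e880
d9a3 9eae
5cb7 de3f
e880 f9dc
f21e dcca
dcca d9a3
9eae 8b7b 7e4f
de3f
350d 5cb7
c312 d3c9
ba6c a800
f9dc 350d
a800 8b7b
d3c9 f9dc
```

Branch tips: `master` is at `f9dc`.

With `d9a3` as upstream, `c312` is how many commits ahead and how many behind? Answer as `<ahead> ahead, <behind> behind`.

Reachable from c312: {350d, 5cb7, c312, d3c9, de3f, f9dc}.
Reachable from d9a3: {350d, 5cb7, 7e4f, 8b7b, 9eae, c312, d3c9, d9a3, de3f, e880, f9dc}.
Only in c312's history (ahead): {} — 0.
Only in d9a3's history (behind): {7e4f, 8b7b, 9eae, d9a3, e880} — 5.

0 ahead, 5 behind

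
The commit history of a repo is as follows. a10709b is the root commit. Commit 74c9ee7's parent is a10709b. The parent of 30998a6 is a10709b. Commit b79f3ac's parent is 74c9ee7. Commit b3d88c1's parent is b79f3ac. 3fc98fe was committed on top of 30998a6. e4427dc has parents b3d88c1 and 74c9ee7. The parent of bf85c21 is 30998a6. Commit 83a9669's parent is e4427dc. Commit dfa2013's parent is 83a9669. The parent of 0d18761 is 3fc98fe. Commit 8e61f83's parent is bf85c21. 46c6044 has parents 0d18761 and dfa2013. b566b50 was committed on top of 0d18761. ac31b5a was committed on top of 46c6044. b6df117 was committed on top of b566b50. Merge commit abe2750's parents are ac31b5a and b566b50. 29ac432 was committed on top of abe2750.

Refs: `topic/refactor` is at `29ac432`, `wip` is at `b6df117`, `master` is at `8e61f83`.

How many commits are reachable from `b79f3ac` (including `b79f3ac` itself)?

3

Walking parent pointers from b79f3ac: reachable set = {74c9ee7, a10709b, b79f3ac}.
That is 3 commits.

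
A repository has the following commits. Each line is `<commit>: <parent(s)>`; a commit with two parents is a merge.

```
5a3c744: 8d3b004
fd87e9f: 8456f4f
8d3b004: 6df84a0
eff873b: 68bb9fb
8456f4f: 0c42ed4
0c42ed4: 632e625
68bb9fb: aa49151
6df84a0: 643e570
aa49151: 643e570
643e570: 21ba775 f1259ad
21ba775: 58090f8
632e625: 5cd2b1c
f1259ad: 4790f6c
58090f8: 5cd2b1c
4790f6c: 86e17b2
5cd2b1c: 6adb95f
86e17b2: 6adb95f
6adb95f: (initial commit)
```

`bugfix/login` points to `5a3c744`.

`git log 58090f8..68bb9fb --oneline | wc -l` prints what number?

7

Reachable from 68bb9fb: {21ba775, 4790f6c, 58090f8, 5cd2b1c, 643e570, 68bb9fb, 6adb95f, 86e17b2, aa49151, f1259ad}.
Reachable from 58090f8: {58090f8, 5cd2b1c, 6adb95f}.
In 68bb9fb's history but not 58090f8's: {21ba775, 4790f6c, 643e570, 68bb9fb, 86e17b2, aa49151, f1259ad} — 7 commits.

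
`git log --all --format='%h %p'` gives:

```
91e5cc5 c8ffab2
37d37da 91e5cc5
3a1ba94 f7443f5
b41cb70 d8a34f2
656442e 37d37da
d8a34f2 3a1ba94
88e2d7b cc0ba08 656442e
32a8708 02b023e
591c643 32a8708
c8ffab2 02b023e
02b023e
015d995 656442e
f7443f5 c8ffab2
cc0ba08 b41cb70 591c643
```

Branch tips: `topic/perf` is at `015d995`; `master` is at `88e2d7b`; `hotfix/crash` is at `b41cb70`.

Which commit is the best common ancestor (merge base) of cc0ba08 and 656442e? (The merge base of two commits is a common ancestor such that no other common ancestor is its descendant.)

c8ffab2

Ancestors of cc0ba08: {02b023e, 32a8708, 3a1ba94, 591c643, b41cb70, c8ffab2, cc0ba08, d8a34f2, f7443f5}.
Ancestors of 656442e: {02b023e, 37d37da, 656442e, 91e5cc5, c8ffab2}.
Common ancestors: {02b023e, c8ffab2}.
Among these, c8ffab2 is not an ancestor of any other common ancestor — it is the merge base.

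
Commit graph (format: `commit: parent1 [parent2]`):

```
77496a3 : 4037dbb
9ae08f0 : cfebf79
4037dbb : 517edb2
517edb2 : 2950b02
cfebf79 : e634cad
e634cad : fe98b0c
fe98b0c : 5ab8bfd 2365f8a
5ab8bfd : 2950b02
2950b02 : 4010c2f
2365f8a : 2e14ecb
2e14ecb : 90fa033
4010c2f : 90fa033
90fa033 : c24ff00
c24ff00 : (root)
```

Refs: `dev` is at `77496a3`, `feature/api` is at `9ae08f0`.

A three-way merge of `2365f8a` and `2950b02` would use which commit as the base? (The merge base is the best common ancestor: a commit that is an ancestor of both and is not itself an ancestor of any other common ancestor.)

Ancestors of 2365f8a: {2365f8a, 2e14ecb, 90fa033, c24ff00}.
Ancestors of 2950b02: {2950b02, 4010c2f, 90fa033, c24ff00}.
Common ancestors: {90fa033, c24ff00}.
Among these, 90fa033 is not an ancestor of any other common ancestor — it is the merge base.

90fa033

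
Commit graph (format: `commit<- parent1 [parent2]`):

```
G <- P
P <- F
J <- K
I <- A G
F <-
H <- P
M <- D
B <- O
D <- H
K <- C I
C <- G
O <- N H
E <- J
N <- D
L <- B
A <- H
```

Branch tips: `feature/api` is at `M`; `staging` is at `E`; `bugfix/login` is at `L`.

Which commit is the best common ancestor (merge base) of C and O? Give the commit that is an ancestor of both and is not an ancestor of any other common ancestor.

P

Ancestors of C: {C, F, G, P}.
Ancestors of O: {D, F, H, N, O, P}.
Common ancestors: {F, P}.
Among these, P is not an ancestor of any other common ancestor — it is the merge base.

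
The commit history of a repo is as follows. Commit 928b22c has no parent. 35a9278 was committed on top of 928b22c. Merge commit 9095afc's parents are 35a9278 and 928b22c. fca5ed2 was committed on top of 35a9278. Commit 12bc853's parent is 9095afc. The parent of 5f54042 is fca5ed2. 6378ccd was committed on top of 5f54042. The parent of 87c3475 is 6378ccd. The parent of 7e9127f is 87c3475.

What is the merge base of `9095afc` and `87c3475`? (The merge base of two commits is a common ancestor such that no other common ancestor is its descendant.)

35a9278

Ancestors of 9095afc: {35a9278, 9095afc, 928b22c}.
Ancestors of 87c3475: {35a9278, 5f54042, 6378ccd, 87c3475, 928b22c, fca5ed2}.
Common ancestors: {35a9278, 928b22c}.
Among these, 35a9278 is not an ancestor of any other common ancestor — it is the merge base.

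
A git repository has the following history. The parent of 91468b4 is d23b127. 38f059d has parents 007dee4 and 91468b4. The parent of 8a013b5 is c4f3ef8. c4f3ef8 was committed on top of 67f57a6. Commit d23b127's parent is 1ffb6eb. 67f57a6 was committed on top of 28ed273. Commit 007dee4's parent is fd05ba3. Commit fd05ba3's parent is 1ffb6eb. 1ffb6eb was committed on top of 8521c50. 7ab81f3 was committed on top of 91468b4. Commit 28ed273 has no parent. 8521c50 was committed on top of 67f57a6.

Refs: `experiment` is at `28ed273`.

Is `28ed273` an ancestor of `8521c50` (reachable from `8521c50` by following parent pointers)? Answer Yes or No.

Yes

Ancestors of 8521c50 (commits reachable by following parents): {28ed273, 67f57a6, 8521c50}.
28ed273 is in that set, so it is an ancestor of 8521c50.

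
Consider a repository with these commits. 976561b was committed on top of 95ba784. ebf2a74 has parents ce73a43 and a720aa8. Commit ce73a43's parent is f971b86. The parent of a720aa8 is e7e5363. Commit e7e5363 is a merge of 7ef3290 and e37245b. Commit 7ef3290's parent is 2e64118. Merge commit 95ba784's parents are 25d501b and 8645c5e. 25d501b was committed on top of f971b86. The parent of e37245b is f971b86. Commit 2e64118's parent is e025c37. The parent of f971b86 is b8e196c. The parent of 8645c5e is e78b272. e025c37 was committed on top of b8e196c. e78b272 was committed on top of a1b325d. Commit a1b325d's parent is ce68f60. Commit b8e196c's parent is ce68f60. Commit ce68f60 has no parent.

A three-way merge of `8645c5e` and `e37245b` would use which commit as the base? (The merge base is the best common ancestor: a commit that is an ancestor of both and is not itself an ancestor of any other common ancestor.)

ce68f60

Ancestors of 8645c5e: {8645c5e, a1b325d, ce68f60, e78b272}.
Ancestors of e37245b: {b8e196c, ce68f60, e37245b, f971b86}.
Common ancestors: {ce68f60}.
The only common ancestor is ce68f60, so it is the merge base.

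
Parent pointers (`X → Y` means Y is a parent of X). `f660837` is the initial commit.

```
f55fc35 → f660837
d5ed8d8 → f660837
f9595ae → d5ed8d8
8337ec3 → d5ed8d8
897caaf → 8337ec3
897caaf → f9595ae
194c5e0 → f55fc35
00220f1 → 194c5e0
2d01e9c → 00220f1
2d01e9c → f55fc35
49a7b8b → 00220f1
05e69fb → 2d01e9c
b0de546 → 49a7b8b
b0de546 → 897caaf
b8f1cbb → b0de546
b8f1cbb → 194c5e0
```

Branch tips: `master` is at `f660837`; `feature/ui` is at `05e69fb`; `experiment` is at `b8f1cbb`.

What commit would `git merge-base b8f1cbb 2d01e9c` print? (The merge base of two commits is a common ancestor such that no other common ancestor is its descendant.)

00220f1

Ancestors of b8f1cbb: {00220f1, 194c5e0, 49a7b8b, 8337ec3, 897caaf, b0de546, b8f1cbb, d5ed8d8, f55fc35, f660837, f9595ae}.
Ancestors of 2d01e9c: {00220f1, 194c5e0, 2d01e9c, f55fc35, f660837}.
Common ancestors: {00220f1, 194c5e0, f55fc35, f660837}.
Among these, 00220f1 is not an ancestor of any other common ancestor — it is the merge base.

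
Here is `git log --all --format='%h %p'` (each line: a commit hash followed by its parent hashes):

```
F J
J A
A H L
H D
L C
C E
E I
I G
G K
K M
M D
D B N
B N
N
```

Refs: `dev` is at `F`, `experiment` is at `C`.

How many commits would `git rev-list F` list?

14

Walking parent pointers from F: reachable set = {A, B, C, D, E, F, G, H, I, J, K, L, M, N}.
That is 14 commits.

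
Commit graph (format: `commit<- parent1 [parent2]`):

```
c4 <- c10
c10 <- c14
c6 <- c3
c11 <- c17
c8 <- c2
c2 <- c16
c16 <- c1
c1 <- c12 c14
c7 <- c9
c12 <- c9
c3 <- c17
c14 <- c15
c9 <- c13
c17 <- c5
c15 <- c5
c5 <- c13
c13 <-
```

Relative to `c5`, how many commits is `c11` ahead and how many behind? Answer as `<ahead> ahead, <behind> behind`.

Reachable from c11: {c11, c13, c17, c5}.
Reachable from c5: {c13, c5}.
Only in c11's history (ahead): {c11, c17} — 2.
Only in c5's history (behind): {} — 0.

2 ahead, 0 behind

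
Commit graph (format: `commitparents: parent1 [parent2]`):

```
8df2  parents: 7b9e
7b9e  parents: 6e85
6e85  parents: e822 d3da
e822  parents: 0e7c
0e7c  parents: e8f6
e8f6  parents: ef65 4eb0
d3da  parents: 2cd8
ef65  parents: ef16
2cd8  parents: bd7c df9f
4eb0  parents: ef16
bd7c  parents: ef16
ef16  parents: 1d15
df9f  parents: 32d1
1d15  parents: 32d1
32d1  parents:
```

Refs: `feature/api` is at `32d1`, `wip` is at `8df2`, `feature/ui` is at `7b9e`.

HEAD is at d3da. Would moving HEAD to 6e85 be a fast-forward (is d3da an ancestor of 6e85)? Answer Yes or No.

Yes

A fast-forward from d3da to 6e85 is possible iff d3da is an ancestor of 6e85.
Ancestors of 6e85: {0e7c, 1d15, 2cd8, 32d1, 4eb0, 6e85, bd7c, d3da, df9f, e822, e8f6, ef16, ef65}.
d3da is among them, so fast-forward is possible.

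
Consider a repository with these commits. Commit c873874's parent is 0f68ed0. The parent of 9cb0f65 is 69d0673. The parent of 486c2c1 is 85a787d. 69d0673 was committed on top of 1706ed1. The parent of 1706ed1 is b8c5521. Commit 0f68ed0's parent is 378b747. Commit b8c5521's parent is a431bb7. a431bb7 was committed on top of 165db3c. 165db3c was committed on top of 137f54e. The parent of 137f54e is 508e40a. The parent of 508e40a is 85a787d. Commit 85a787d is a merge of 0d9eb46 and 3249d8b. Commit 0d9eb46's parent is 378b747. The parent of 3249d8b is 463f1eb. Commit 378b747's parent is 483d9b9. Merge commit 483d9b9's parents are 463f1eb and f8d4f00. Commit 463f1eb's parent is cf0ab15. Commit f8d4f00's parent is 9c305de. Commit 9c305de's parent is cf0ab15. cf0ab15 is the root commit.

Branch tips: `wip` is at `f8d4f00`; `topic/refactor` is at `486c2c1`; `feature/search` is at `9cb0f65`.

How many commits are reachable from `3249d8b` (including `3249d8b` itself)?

3

Walking parent pointers from 3249d8b: reachable set = {3249d8b, 463f1eb, cf0ab15}.
That is 3 commits.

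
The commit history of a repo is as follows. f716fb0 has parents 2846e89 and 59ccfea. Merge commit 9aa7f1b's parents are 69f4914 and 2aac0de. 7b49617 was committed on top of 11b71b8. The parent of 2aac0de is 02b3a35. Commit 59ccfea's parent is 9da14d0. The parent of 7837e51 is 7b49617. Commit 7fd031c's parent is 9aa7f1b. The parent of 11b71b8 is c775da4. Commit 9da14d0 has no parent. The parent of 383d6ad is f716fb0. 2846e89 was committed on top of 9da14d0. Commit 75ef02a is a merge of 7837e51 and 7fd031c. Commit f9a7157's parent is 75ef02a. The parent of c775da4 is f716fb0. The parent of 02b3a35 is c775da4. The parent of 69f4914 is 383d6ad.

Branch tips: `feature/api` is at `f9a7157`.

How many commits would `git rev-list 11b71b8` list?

6

Walking parent pointers from 11b71b8: reachable set = {11b71b8, 2846e89, 59ccfea, 9da14d0, c775da4, f716fb0}.
That is 6 commits.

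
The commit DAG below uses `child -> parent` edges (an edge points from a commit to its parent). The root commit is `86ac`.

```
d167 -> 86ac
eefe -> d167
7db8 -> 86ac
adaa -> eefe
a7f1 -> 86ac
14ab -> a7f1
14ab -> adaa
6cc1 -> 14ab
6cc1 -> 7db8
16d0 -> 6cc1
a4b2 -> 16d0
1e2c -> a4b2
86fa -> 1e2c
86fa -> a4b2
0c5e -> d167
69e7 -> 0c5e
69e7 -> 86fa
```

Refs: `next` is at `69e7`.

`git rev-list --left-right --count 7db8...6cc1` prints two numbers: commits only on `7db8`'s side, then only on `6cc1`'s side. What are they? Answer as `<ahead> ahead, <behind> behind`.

Reachable from 7db8: {7db8, 86ac}.
Reachable from 6cc1: {14ab, 6cc1, 7db8, 86ac, a7f1, adaa, d167, eefe}.
Only in 7db8's history (ahead): {} — 0.
Only in 6cc1's history (behind): {14ab, 6cc1, a7f1, adaa, d167, eefe} — 6.

0 ahead, 6 behind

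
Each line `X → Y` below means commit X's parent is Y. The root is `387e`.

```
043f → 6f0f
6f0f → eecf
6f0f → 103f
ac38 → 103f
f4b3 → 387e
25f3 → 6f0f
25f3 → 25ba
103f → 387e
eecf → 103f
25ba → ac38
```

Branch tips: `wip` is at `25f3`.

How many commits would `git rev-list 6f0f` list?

Walking parent pointers from 6f0f: reachable set = {103f, 387e, 6f0f, eecf}.
That is 4 commits.

4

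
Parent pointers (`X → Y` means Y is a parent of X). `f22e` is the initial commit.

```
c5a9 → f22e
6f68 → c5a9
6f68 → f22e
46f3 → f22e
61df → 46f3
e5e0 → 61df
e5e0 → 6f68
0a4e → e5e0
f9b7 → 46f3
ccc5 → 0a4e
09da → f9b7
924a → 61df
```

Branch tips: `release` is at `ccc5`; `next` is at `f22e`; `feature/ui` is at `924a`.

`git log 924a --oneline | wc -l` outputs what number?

4

Walking parent pointers from 924a: reachable set = {46f3, 61df, 924a, f22e}.
That is 4 commits.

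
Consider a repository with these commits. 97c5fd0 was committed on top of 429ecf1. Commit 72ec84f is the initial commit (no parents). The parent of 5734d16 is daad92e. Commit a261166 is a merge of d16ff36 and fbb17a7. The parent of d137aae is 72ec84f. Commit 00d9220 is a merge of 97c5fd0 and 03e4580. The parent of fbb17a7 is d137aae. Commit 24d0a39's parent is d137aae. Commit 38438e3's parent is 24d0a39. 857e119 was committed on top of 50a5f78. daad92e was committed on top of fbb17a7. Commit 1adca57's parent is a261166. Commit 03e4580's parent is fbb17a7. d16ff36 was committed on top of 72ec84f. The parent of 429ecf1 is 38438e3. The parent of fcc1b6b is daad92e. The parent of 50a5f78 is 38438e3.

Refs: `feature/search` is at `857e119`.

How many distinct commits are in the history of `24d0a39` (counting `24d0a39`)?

Walking parent pointers from 24d0a39: reachable set = {24d0a39, 72ec84f, d137aae}.
That is 3 commits.

3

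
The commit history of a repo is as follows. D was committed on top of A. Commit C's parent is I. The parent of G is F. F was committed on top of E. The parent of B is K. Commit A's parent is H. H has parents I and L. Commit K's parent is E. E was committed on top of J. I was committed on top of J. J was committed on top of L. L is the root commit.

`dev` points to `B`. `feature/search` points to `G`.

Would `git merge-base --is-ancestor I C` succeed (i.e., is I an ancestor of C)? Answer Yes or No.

Ancestors of C (commits reachable by following parents): {C, I, J, L}.
I is in that set, so it is an ancestor of C.

Yes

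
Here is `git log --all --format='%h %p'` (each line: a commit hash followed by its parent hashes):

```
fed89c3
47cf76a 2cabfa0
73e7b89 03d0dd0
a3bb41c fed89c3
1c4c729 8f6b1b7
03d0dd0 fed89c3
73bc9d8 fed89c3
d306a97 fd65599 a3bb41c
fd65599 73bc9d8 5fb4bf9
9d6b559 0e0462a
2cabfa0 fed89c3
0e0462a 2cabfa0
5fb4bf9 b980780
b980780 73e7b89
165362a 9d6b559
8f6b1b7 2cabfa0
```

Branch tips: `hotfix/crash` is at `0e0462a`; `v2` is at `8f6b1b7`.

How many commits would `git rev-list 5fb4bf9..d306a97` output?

Reachable from d306a97: {03d0dd0, 5fb4bf9, 73bc9d8, 73e7b89, a3bb41c, b980780, d306a97, fd65599, fed89c3}.
Reachable from 5fb4bf9: {03d0dd0, 5fb4bf9, 73e7b89, b980780, fed89c3}.
In d306a97's history but not 5fb4bf9's: {73bc9d8, a3bb41c, d306a97, fd65599} — 4 commits.

4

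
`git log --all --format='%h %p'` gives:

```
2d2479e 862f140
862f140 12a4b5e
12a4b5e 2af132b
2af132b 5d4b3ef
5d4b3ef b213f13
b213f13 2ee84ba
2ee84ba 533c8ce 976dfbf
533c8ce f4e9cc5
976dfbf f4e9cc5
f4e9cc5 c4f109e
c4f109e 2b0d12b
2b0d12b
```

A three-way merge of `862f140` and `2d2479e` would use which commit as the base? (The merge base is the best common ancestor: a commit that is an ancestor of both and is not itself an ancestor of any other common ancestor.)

862f140

Ancestors of 862f140: {12a4b5e, 2af132b, 2b0d12b, 2ee84ba, 533c8ce, 5d4b3ef, 862f140, 976dfbf, b213f13, c4f109e, f4e9cc5}.
Ancestors of 2d2479e: {12a4b5e, 2af132b, 2b0d12b, 2d2479e, 2ee84ba, 533c8ce, 5d4b3ef, 862f140, 976dfbf, b213f13, c4f109e, f4e9cc5}.
Common ancestors: {12a4b5e, 2af132b, 2b0d12b, 2ee84ba, 533c8ce, 5d4b3ef, 862f140, 976dfbf, b213f13, c4f109e, f4e9cc5}.
Among these, 862f140 is not an ancestor of any other common ancestor — it is the merge base.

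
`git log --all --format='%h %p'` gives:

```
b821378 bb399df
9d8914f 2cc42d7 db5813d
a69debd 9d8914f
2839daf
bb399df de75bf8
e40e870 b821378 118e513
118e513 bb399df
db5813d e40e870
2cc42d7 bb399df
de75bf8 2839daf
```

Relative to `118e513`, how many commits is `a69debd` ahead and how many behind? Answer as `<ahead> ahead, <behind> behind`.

6 ahead, 0 behind

Reachable from a69debd: {118e513, 2839daf, 2cc42d7, 9d8914f, a69debd, b821378, bb399df, db5813d, de75bf8, e40e870}.
Reachable from 118e513: {118e513, 2839daf, bb399df, de75bf8}.
Only in a69debd's history (ahead): {2cc42d7, 9d8914f, a69debd, b821378, db5813d, e40e870} — 6.
Only in 118e513's history (behind): {} — 0.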